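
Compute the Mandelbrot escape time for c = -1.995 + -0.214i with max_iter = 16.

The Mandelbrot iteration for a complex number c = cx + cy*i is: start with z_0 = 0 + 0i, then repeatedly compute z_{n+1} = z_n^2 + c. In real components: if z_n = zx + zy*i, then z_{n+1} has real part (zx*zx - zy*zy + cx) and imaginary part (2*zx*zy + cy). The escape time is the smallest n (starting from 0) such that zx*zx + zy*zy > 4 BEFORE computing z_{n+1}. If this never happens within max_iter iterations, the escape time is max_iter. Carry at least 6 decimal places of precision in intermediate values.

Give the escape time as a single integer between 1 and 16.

z_0 = 0 + 0i, c = -1.9950 + -0.2140i
Iter 1: z = -1.9950 + -0.2140i, |z|^2 = 4.0258
Escaped at iteration 1

Answer: 1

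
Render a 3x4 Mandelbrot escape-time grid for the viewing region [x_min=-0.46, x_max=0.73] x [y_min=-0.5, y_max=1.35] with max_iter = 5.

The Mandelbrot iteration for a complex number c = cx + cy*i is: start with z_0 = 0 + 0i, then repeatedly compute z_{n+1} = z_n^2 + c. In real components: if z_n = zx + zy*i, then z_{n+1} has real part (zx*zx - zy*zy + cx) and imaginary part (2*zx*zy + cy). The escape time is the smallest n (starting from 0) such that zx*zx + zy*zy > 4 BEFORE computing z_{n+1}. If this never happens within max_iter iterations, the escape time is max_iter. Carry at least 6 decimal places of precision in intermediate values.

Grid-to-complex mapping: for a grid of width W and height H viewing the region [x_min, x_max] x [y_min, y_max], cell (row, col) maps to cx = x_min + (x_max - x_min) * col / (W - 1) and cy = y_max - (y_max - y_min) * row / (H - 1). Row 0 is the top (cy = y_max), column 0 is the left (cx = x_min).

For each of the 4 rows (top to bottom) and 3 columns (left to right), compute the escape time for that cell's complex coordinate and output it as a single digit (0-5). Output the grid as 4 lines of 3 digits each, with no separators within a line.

(row=0, col=0): c = -0.4600 + 1.3500i → escape time 2
(row=0, col=1): c = 0.1350 + 1.3500i → escape time 2
(row=0, col=2): c = 0.7300 + 1.3500i → escape time 2
(row=1, col=0): c = -0.4600 + 0.7333i → escape time 5
(row=1, col=1): c = 0.1350 + 0.7333i → escape time 5
(row=1, col=2): c = 0.7300 + 0.7333i → escape time 3
(row=2, col=0): c = -0.4600 + 0.1167i → escape time 5
(row=2, col=1): c = 0.1350 + 0.1167i → escape time 5
(row=2, col=2): c = 0.7300 + 0.1167i → escape time 3
(row=3, col=0): c = -0.4600 + -0.5000i → escape time 5
(row=3, col=1): c = 0.1350 + -0.5000i → escape time 5
(row=3, col=2): c = 0.7300 + -0.5000i → escape time 3

Answer: 222
553
553
553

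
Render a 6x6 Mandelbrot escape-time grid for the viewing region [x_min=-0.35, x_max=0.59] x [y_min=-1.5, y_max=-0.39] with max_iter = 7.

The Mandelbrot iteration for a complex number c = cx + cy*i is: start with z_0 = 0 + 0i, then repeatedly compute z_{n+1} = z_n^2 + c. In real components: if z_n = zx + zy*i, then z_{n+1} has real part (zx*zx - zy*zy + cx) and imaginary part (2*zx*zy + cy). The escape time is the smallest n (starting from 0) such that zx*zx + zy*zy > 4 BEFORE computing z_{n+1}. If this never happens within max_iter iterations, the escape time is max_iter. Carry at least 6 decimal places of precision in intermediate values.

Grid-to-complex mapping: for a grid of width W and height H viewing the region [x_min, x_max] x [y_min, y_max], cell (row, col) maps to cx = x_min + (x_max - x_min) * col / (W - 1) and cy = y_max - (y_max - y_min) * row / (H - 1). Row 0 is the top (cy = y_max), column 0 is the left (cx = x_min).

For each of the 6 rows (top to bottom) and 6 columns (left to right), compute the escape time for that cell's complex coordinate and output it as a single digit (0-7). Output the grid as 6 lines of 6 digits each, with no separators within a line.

Answer: 777774
777773
677543
474332
332222
222222

Derivation:
(row=0, col=0): c = -0.3500 + -0.3900i → escape time 7
(row=0, col=1): c = -0.1620 + -0.3900i → escape time 7
(row=0, col=2): c = 0.0260 + -0.3900i → escape time 7
(row=0, col=3): c = 0.2140 + -0.3900i → escape time 7
(row=0, col=4): c = 0.4020 + -0.3900i → escape time 7
(row=0, col=5): c = 0.5900 + -0.3900i → escape time 4
(row=1, col=0): c = -0.3500 + -0.6120i → escape time 7
(row=1, col=1): c = -0.1620 + -0.6120i → escape time 7
(row=1, col=2): c = 0.0260 + -0.6120i → escape time 7
(row=1, col=3): c = 0.2140 + -0.6120i → escape time 7
(row=1, col=4): c = 0.4020 + -0.6120i → escape time 7
(row=1, col=5): c = 0.5900 + -0.6120i → escape time 3
(row=2, col=0): c = -0.3500 + -0.8340i → escape time 6
(row=2, col=1): c = -0.1620 + -0.8340i → escape time 7
(row=2, col=2): c = 0.0260 + -0.8340i → escape time 7
(row=2, col=3): c = 0.2140 + -0.8340i → escape time 5
(row=2, col=4): c = 0.4020 + -0.8340i → escape time 4
(row=2, col=5): c = 0.5900 + -0.8340i → escape time 3
(row=3, col=0): c = -0.3500 + -1.0560i → escape time 4
(row=3, col=1): c = -0.1620 + -1.0560i → escape time 7
(row=3, col=2): c = 0.0260 + -1.0560i → escape time 4
(row=3, col=3): c = 0.2140 + -1.0560i → escape time 3
(row=3, col=4): c = 0.4020 + -1.0560i → escape time 3
(row=3, col=5): c = 0.5900 + -1.0560i → escape time 2
(row=4, col=0): c = -0.3500 + -1.2780i → escape time 3
(row=4, col=1): c = -0.1620 + -1.2780i → escape time 3
(row=4, col=2): c = 0.0260 + -1.2780i → escape time 2
(row=4, col=3): c = 0.2140 + -1.2780i → escape time 2
(row=4, col=4): c = 0.4020 + -1.2780i → escape time 2
(row=4, col=5): c = 0.5900 + -1.2780i → escape time 2
(row=5, col=0): c = -0.3500 + -1.5000i → escape time 2
(row=5, col=1): c = -0.1620 + -1.5000i → escape time 2
(row=5, col=2): c = 0.0260 + -1.5000i → escape time 2
(row=5, col=3): c = 0.2140 + -1.5000i → escape time 2
(row=5, col=4): c = 0.4020 + -1.5000i → escape time 2
(row=5, col=5): c = 0.5900 + -1.5000i → escape time 2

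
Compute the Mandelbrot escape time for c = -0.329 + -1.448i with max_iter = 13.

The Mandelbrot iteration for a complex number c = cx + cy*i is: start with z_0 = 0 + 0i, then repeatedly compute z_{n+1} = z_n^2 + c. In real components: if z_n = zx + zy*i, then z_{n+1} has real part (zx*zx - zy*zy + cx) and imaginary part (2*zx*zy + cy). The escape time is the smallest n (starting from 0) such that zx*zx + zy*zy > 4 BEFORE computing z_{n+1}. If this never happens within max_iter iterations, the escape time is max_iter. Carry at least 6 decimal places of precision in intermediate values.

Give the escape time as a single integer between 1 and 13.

z_0 = 0 + 0i, c = -0.3290 + -1.4480i
Iter 1: z = -0.3290 + -1.4480i, |z|^2 = 2.2049
Iter 2: z = -2.3175 + -0.4952i, |z|^2 = 5.6159
Escaped at iteration 2

Answer: 2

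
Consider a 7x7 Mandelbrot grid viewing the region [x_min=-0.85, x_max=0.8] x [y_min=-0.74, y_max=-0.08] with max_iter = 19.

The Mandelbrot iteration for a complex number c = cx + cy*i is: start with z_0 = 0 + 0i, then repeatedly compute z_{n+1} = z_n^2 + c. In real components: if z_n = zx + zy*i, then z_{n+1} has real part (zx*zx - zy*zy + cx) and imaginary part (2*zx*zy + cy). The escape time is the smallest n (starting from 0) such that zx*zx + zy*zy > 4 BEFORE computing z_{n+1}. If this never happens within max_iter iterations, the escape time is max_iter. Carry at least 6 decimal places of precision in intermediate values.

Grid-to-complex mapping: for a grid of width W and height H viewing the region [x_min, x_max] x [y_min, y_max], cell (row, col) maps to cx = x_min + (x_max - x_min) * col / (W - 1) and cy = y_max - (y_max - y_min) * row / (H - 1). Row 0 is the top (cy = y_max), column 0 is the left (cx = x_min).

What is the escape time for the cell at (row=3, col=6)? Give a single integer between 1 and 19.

z_0 = 0 + 0i, c = 0.8000 + -0.4100i
Iter 1: z = 0.8000 + -0.4100i, |z|^2 = 0.8081
Iter 2: z = 1.2719 + -1.0660i, |z|^2 = 2.7541
Iter 3: z = 1.2814 + -3.1217i, |z|^2 = 11.3869
Escaped at iteration 3

Answer: 3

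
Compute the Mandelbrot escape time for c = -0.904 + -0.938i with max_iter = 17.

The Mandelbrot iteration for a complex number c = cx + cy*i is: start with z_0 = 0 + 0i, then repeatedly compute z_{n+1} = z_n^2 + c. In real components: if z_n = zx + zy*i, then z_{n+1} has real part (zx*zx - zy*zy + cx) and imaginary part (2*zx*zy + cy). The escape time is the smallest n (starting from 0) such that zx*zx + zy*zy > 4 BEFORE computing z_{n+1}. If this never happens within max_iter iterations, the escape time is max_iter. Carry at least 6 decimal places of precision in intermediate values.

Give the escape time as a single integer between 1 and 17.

z_0 = 0 + 0i, c = -0.9040 + -0.9380i
Iter 1: z = -0.9040 + -0.9380i, |z|^2 = 1.6971
Iter 2: z = -0.9666 + 0.7579i, |z|^2 = 1.5088
Iter 3: z = -0.5440 + -2.4032i, |z|^2 = 6.0715
Escaped at iteration 3

Answer: 3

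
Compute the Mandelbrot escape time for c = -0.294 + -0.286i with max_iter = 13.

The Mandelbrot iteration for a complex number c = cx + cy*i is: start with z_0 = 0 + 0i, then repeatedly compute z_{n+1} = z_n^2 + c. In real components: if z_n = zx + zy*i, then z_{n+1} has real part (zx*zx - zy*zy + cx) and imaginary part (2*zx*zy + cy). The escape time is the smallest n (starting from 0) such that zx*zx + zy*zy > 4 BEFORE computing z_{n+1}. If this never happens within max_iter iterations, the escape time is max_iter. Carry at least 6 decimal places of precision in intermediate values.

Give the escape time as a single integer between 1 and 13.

z_0 = 0 + 0i, c = -0.2940 + -0.2860i
Iter 1: z = -0.2940 + -0.2860i, |z|^2 = 0.1682
Iter 2: z = -0.2894 + -0.1178i, |z|^2 = 0.0976
Iter 3: z = -0.2242 + -0.2178i, |z|^2 = 0.0977
Iter 4: z = -0.2912 + -0.1884i, |z|^2 = 0.1203
Iter 5: z = -0.2447 + -0.1763i, |z|^2 = 0.0910
Iter 6: z = -0.2652 + -0.1997i, |z|^2 = 0.1102
Iter 7: z = -0.2636 + -0.1801i, |z|^2 = 0.1019
Iter 8: z = -0.2570 + -0.1911i, |z|^2 = 0.1025
Iter 9: z = -0.2645 + -0.1878i, |z|^2 = 0.1052
Iter 10: z = -0.2593 + -0.1867i, |z|^2 = 0.1021
Iter 11: z = -0.2616 + -0.1892i, |z|^2 = 0.1042
Iter 12: z = -0.2614 + -0.1870i, |z|^2 = 0.1033

Answer: 13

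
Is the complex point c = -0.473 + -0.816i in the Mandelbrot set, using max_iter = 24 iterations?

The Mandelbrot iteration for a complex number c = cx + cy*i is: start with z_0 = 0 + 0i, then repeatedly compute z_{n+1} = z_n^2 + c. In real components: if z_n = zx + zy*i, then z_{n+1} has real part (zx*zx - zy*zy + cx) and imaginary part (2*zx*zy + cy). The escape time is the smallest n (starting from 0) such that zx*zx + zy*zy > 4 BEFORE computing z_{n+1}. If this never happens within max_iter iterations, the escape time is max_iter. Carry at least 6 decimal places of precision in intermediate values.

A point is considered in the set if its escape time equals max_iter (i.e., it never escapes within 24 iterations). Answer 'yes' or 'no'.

z_0 = 0 + 0i, c = -0.4730 + -0.8160i
Iter 1: z = -0.4730 + -0.8160i, |z|^2 = 0.8896
Iter 2: z = -0.9151 + -0.0441i, |z|^2 = 0.8394
Iter 3: z = 0.3625 + -0.7354i, |z|^2 = 0.6722
Iter 4: z = -0.8823 + -1.3492i, |z|^2 = 2.5987
Iter 5: z = -1.5147 + 1.5648i, |z|^2 = 4.7429
Escaped at iteration 5

Answer: no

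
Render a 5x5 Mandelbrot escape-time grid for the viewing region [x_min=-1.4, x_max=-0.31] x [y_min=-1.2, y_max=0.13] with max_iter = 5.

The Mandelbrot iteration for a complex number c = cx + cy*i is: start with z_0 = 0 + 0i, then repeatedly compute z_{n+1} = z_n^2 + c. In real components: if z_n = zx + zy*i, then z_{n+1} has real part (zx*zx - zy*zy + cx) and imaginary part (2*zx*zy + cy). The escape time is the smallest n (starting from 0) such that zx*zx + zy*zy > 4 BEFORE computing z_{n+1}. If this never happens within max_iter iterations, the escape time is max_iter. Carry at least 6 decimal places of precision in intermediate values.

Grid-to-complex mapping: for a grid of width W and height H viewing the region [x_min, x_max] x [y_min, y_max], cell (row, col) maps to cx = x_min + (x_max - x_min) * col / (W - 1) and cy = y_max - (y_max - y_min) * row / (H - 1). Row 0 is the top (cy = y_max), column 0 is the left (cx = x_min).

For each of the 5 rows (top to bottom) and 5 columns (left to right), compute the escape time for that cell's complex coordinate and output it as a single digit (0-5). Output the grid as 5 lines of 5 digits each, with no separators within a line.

Answer: 55555
55555
35555
33345
23333

Derivation:
(row=0, col=0): c = -1.4000 + 0.1300i → escape time 5
(row=0, col=1): c = -1.1275 + 0.1300i → escape time 5
(row=0, col=2): c = -0.8550 + 0.1300i → escape time 5
(row=0, col=3): c = -0.5825 + 0.1300i → escape time 5
(row=0, col=4): c = -0.3100 + 0.1300i → escape time 5
(row=1, col=0): c = -1.4000 + -0.2025i → escape time 5
(row=1, col=1): c = -1.1275 + -0.2025i → escape time 5
(row=1, col=2): c = -0.8550 + -0.2025i → escape time 5
(row=1, col=3): c = -0.5825 + -0.2025i → escape time 5
(row=1, col=4): c = -0.3100 + -0.2025i → escape time 5
(row=2, col=0): c = -1.4000 + -0.5350i → escape time 3
(row=2, col=1): c = -1.1275 + -0.5350i → escape time 5
(row=2, col=2): c = -0.8550 + -0.5350i → escape time 5
(row=2, col=3): c = -0.5825 + -0.5350i → escape time 5
(row=2, col=4): c = -0.3100 + -0.5350i → escape time 5
(row=3, col=0): c = -1.4000 + -0.8675i → escape time 3
(row=3, col=1): c = -1.1275 + -0.8675i → escape time 3
(row=3, col=2): c = -0.8550 + -0.8675i → escape time 3
(row=3, col=3): c = -0.5825 + -0.8675i → escape time 4
(row=3, col=4): c = -0.3100 + -0.8675i → escape time 5
(row=4, col=0): c = -1.4000 + -1.2000i → escape time 2
(row=4, col=1): c = -1.1275 + -1.2000i → escape time 3
(row=4, col=2): c = -0.8550 + -1.2000i → escape time 3
(row=4, col=3): c = -0.5825 + -1.2000i → escape time 3
(row=4, col=4): c = -0.3100 + -1.2000i → escape time 3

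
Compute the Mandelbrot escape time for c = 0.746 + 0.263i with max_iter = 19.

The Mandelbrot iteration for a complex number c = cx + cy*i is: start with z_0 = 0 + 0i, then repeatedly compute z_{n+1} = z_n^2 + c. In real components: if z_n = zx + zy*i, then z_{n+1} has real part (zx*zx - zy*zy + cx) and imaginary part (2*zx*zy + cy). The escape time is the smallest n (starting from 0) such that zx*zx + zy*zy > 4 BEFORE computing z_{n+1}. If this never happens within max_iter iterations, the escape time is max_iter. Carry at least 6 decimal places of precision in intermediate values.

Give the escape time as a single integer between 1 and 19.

Answer: 3

Derivation:
z_0 = 0 + 0i, c = 0.7460 + 0.2630i
Iter 1: z = 0.7460 + 0.2630i, |z|^2 = 0.6257
Iter 2: z = 1.2333 + 0.6554i, |z|^2 = 1.9507
Iter 3: z = 1.8376 + 1.8797i, |z|^2 = 6.9099
Escaped at iteration 3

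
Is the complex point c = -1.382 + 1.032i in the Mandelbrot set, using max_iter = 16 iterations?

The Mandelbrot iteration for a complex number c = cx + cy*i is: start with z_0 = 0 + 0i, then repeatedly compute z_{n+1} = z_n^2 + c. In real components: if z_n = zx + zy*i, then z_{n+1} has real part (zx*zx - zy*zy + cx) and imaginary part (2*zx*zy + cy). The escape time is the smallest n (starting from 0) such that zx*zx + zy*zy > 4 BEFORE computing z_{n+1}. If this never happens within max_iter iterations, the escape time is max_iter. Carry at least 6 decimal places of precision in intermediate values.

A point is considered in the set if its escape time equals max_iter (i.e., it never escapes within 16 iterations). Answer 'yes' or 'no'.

z_0 = 0 + 0i, c = -1.3820 + 1.0320i
Iter 1: z = -1.3820 + 1.0320i, |z|^2 = 2.9749
Iter 2: z = -0.5371 + -1.8204i, |z|^2 = 3.6025
Iter 3: z = -4.4076 + 2.9875i, |z|^2 = 28.3518
Escaped at iteration 3

Answer: no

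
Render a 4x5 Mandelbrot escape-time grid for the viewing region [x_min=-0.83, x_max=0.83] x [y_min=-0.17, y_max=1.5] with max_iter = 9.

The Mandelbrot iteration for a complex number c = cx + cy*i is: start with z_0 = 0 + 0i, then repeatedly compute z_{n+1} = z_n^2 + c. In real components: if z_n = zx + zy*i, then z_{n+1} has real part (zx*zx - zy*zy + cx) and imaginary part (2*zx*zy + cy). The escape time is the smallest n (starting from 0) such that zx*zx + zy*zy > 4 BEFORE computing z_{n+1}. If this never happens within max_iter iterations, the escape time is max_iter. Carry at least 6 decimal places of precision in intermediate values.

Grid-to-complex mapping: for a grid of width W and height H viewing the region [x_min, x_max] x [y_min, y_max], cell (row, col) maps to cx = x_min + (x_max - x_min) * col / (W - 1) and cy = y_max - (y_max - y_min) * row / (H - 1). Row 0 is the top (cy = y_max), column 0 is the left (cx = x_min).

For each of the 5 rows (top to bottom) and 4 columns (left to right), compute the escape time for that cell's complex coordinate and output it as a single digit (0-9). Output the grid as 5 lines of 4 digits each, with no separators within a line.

Answer: 2222
3532
5972
9993
9993

Derivation:
(row=0, col=0): c = -0.8300 + 1.5000i → escape time 2
(row=0, col=1): c = -0.2767 + 1.5000i → escape time 2
(row=0, col=2): c = 0.2767 + 1.5000i → escape time 2
(row=0, col=3): c = 0.8300 + 1.5000i → escape time 2
(row=1, col=0): c = -0.8300 + 1.0825i → escape time 3
(row=1, col=1): c = -0.2767 + 1.0825i → escape time 5
(row=1, col=2): c = 0.2767 + 1.0825i → escape time 3
(row=1, col=3): c = 0.8300 + 1.0825i → escape time 2
(row=2, col=0): c = -0.8300 + 0.6650i → escape time 5
(row=2, col=1): c = -0.2767 + 0.6650i → escape time 9
(row=2, col=2): c = 0.2767 + 0.6650i → escape time 7
(row=2, col=3): c = 0.8300 + 0.6650i → escape time 2
(row=3, col=0): c = -0.8300 + 0.2475i → escape time 9
(row=3, col=1): c = -0.2767 + 0.2475i → escape time 9
(row=3, col=2): c = 0.2767 + 0.2475i → escape time 9
(row=3, col=3): c = 0.8300 + 0.2475i → escape time 3
(row=4, col=0): c = -0.8300 + -0.1700i → escape time 9
(row=4, col=1): c = -0.2767 + -0.1700i → escape time 9
(row=4, col=2): c = 0.2767 + -0.1700i → escape time 9
(row=4, col=3): c = 0.8300 + -0.1700i → escape time 3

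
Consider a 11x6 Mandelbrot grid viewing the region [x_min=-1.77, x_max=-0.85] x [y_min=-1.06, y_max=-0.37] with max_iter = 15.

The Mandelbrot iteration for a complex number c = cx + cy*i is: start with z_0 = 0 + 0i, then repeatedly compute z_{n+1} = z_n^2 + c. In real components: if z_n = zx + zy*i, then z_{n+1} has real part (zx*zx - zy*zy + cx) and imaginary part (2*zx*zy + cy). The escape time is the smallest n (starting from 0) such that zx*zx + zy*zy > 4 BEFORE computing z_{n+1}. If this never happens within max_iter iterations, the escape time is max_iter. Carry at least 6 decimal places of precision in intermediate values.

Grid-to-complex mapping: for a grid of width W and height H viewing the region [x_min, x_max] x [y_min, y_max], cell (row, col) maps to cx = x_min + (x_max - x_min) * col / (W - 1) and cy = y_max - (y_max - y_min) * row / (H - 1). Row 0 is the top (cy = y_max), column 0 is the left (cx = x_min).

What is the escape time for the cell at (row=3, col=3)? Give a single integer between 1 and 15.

z_0 = 0 + 0i, c = -1.4940 + -0.7840i
Iter 1: z = -1.4940 + -0.7840i, |z|^2 = 2.8467
Iter 2: z = 0.1234 + 1.5586i, |z|^2 = 2.4444
Iter 3: z = -3.9080 + -0.3994i, |z|^2 = 15.4319
Escaped at iteration 3

Answer: 3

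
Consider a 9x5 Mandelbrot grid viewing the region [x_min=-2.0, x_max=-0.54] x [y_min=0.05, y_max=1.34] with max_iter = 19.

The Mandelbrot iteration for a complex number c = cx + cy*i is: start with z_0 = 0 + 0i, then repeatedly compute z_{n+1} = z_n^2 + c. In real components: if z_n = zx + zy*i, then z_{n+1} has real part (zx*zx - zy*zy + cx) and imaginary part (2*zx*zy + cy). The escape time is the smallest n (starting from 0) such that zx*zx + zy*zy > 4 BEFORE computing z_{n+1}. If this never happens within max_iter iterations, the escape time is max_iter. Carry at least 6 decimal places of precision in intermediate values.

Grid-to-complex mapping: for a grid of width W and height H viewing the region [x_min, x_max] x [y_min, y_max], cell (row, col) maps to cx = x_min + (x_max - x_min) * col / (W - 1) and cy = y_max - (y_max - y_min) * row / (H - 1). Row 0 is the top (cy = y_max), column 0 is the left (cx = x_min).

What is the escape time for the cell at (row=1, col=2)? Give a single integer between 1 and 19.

z_0 = 0 + 0i, c = -1.6350 + 1.0175i
Iter 1: z = -1.6350 + 1.0175i, |z|^2 = 3.7085
Iter 2: z = 0.0029 + -2.3097i, |z|^2 = 5.3348
Escaped at iteration 2

Answer: 2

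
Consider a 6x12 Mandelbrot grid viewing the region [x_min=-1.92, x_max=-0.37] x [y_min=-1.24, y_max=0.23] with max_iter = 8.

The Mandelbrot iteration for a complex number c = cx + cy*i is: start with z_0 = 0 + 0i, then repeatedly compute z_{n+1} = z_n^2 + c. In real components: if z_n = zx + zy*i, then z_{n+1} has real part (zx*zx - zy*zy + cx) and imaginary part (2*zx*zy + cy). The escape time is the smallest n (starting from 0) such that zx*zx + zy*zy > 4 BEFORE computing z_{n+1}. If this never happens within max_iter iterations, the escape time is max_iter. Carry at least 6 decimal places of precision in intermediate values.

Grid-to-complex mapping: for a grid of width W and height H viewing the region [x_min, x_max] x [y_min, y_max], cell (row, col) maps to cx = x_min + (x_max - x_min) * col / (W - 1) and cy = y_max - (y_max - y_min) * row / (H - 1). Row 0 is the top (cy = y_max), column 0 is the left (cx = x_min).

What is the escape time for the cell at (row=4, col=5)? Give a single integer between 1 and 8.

Answer: 8

Derivation:
z_0 = 0 + 0i, c = -0.3700 + -0.3045i
Iter 1: z = -0.3700 + -0.3045i, |z|^2 = 0.2296
Iter 2: z = -0.3258 + -0.0792i, |z|^2 = 0.1124
Iter 3: z = -0.2701 + -0.2529i, |z|^2 = 0.1369
Iter 4: z = -0.3610 + -0.1679i, |z|^2 = 0.1585
Iter 5: z = -0.2679 + -0.1833i, |z|^2 = 0.1053
Iter 6: z = -0.3319 + -0.2063i, |z|^2 = 0.1527
Iter 7: z = -0.3025 + -0.1676i, |z|^2 = 0.1196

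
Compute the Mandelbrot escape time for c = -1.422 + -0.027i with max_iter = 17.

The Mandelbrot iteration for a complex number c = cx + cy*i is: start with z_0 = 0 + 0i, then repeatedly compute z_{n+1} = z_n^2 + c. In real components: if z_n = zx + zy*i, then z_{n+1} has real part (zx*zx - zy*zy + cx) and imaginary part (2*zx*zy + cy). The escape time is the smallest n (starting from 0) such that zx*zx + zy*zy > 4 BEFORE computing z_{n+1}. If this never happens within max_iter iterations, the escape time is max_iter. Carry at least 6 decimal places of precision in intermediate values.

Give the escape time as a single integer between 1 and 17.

z_0 = 0 + 0i, c = -1.4220 + -0.0270i
Iter 1: z = -1.4220 + -0.0270i, |z|^2 = 2.0228
Iter 2: z = 0.5994 + 0.0498i, |z|^2 = 0.3617
Iter 3: z = -1.0653 + 0.0327i, |z|^2 = 1.1358
Iter 4: z = -0.2883 + -0.0966i, |z|^2 = 0.0925
Iter 5: z = -1.3482 + 0.0287i, |z|^2 = 1.8185
Iter 6: z = 0.3949 + -0.1044i, |z|^2 = 0.1668
Iter 7: z = -1.2770 + -0.1095i, |z|^2 = 1.6427
Iter 8: z = 0.1967 + 0.2526i, |z|^2 = 0.1025
Iter 9: z = -1.4471 + 0.0724i, |z|^2 = 2.0994
Iter 10: z = 0.6669 + -0.2365i, |z|^2 = 0.5006
Iter 11: z = -1.0332 + -0.3424i, |z|^2 = 1.1847
Iter 12: z = -0.4717 + 0.6805i, |z|^2 = 0.6857
Iter 13: z = -1.6626 + -0.6691i, |z|^2 = 3.2118
Iter 14: z = 0.8945 + 2.1978i, |z|^2 = 5.6304
Escaped at iteration 14

Answer: 14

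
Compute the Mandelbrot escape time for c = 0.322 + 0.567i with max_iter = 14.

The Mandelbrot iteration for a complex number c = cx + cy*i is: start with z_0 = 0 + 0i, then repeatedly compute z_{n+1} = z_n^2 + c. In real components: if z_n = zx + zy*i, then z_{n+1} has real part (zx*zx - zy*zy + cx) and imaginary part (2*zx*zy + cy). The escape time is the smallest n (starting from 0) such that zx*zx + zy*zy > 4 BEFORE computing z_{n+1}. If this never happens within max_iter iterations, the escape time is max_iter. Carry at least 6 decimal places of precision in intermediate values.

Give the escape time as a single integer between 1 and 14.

z_0 = 0 + 0i, c = 0.3220 + 0.5670i
Iter 1: z = 0.3220 + 0.5670i, |z|^2 = 0.4252
Iter 2: z = 0.1042 + 0.9321i, |z|^2 = 0.8798
Iter 3: z = -0.5360 + 0.7613i, |z|^2 = 0.8668
Iter 4: z = 0.0298 + -0.2491i, |z|^2 = 0.0630
Iter 5: z = 0.2608 + 0.5521i, |z|^2 = 0.3729
Iter 6: z = 0.0852 + 0.8550i, |z|^2 = 0.7383
Iter 7: z = -0.4018 + 0.7127i, |z|^2 = 0.6693
Iter 8: z = -0.0244 + -0.0057i, |z|^2 = 0.0006
Iter 9: z = 0.3226 + 0.5673i, |z|^2 = 0.4259
Iter 10: z = 0.1042 + 0.9330i, |z|^2 = 0.8813
Iter 11: z = -0.5376 + 0.7615i, |z|^2 = 0.8689
Iter 12: z = 0.0311 + -0.2517i, |z|^2 = 0.0643
Iter 13: z = 0.2596 + 0.5514i, |z|^2 = 0.3714

Answer: 14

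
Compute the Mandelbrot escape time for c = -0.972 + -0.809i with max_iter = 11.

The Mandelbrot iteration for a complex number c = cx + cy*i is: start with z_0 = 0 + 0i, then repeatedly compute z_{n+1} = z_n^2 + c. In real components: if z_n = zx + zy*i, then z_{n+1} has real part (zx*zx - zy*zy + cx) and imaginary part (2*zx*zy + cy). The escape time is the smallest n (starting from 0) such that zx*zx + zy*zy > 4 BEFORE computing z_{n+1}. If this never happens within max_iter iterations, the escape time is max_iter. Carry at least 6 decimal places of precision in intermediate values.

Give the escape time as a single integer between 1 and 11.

z_0 = 0 + 0i, c = -0.9720 + -0.8090i
Iter 1: z = -0.9720 + -0.8090i, |z|^2 = 1.5993
Iter 2: z = -0.6817 + 0.7637i, |z|^2 = 1.0479
Iter 3: z = -1.0905 + -1.8502i, |z|^2 = 4.6125
Escaped at iteration 3

Answer: 3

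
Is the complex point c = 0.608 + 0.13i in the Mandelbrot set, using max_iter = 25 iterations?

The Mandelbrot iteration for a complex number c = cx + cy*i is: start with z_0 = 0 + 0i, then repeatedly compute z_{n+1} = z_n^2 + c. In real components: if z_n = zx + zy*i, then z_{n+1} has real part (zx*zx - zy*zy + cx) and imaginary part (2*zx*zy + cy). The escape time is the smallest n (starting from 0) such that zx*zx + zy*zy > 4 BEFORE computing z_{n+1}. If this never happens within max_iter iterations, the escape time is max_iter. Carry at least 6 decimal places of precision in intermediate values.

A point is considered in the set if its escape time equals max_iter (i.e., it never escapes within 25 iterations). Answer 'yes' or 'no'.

Answer: no

Derivation:
z_0 = 0 + 0i, c = 0.6080 + 0.1300i
Iter 1: z = 0.6080 + 0.1300i, |z|^2 = 0.3866
Iter 2: z = 0.9608 + 0.2881i, |z|^2 = 1.0061
Iter 3: z = 1.4481 + 0.6836i, |z|^2 = 2.5642
Iter 4: z = 2.2377 + 2.1097i, |z|^2 = 9.4580
Escaped at iteration 4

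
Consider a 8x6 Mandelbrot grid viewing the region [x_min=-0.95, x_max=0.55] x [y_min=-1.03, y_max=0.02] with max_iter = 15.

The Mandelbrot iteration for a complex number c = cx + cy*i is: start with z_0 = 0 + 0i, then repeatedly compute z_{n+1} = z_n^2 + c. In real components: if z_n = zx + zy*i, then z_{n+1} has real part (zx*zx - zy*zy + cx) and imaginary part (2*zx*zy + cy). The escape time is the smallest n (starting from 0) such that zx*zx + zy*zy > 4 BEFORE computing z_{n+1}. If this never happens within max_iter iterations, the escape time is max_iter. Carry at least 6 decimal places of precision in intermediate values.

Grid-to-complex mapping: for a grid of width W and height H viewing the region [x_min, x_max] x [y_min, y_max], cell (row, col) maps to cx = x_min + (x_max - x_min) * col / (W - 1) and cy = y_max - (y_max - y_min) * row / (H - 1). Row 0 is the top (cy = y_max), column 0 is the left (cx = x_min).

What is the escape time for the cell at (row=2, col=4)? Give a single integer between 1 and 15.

Answer: 15

Derivation:
z_0 = 0 + 0i, c = -0.0929 + -0.4000i
Iter 1: z = -0.0929 + -0.4000i, |z|^2 = 0.1686
Iter 2: z = -0.2442 + -0.3257i, |z|^2 = 0.1657
Iter 3: z = -0.1393 + -0.2409i, |z|^2 = 0.0774
Iter 4: z = -0.1315 + -0.3329i, |z|^2 = 0.1281
Iter 5: z = -0.1864 + -0.3125i, |z|^2 = 0.1324
Iter 6: z = -0.1557 + -0.2835i, |z|^2 = 0.1046
Iter 7: z = -0.1490 + -0.3117i, |z|^2 = 0.1193
Iter 8: z = -0.1678 + -0.3071i, |z|^2 = 0.1225
Iter 9: z = -0.1590 + -0.2969i, |z|^2 = 0.1135
Iter 10: z = -0.1557 + -0.3056i, |z|^2 = 0.1176
Iter 11: z = -0.1620 + -0.3048i, |z|^2 = 0.1192
Iter 12: z = -0.1595 + -0.3013i, |z|^2 = 0.1162
Iter 13: z = -0.1582 + -0.3039i, |z|^2 = 0.1174
Iter 14: z = -0.1602 + -0.3039i, |z|^2 = 0.1180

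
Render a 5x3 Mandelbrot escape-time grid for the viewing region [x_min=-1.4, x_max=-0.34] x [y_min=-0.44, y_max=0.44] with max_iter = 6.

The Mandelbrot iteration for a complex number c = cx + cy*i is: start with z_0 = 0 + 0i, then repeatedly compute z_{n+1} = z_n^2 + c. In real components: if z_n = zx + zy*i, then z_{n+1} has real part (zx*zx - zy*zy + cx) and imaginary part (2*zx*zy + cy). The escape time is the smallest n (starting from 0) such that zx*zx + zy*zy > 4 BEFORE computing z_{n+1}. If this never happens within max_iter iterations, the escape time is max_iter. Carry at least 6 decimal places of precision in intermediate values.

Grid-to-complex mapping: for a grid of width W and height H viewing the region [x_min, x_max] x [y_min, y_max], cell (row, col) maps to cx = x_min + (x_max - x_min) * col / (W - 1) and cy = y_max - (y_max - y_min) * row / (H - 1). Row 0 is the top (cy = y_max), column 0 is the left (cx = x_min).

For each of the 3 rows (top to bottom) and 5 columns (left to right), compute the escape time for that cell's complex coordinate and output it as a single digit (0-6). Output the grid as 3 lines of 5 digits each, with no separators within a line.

(row=0, col=0): c = -1.4000 + 0.4400i → escape time 4
(row=0, col=1): c = -1.1350 + 0.4400i → escape time 6
(row=0, col=2): c = -0.8700 + 0.4400i → escape time 6
(row=0, col=3): c = -0.6050 + 0.4400i → escape time 6
(row=0, col=4): c = -0.3400 + 0.4400i → escape time 6
(row=1, col=0): c = -1.4000 + 0.0000i → escape time 6
(row=1, col=1): c = -1.1350 + 0.0000i → escape time 6
(row=1, col=2): c = -0.8700 + 0.0000i → escape time 6
(row=1, col=3): c = -0.6050 + 0.0000i → escape time 6
(row=1, col=4): c = -0.3400 + 0.0000i → escape time 6
(row=2, col=0): c = -1.4000 + -0.4400i → escape time 4
(row=2, col=1): c = -1.1350 + -0.4400i → escape time 6
(row=2, col=2): c = -0.8700 + -0.4400i → escape time 6
(row=2, col=3): c = -0.6050 + -0.4400i → escape time 6
(row=2, col=4): c = -0.3400 + -0.4400i → escape time 6

Answer: 46666
66666
46666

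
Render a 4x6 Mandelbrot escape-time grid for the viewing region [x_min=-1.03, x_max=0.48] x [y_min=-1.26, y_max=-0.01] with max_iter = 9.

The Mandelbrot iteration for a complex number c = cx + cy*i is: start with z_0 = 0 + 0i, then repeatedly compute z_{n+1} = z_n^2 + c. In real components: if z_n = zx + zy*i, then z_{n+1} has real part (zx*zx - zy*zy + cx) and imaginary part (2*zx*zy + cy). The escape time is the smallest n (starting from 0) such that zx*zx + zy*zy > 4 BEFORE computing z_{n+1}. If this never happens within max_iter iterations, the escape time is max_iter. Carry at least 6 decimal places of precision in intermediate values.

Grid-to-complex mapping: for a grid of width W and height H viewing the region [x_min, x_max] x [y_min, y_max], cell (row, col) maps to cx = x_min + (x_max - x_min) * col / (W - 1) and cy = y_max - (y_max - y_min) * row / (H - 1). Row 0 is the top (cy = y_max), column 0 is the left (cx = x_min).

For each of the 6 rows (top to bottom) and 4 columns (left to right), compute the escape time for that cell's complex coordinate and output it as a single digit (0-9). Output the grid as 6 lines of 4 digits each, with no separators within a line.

Answer: 9995
9996
5995
3693
3492
2322

Derivation:
(row=0, col=0): c = -1.0300 + -0.0100i → escape time 9
(row=0, col=1): c = -0.5267 + -0.0100i → escape time 9
(row=0, col=2): c = -0.0233 + -0.0100i → escape time 9
(row=0, col=3): c = 0.4800 + -0.0100i → escape time 5
(row=1, col=0): c = -1.0300 + -0.2600i → escape time 9
(row=1, col=1): c = -0.5267 + -0.2600i → escape time 9
(row=1, col=2): c = -0.0233 + -0.2600i → escape time 9
(row=1, col=3): c = 0.4800 + -0.2600i → escape time 6
(row=2, col=0): c = -1.0300 + -0.5100i → escape time 5
(row=2, col=1): c = -0.5267 + -0.5100i → escape time 9
(row=2, col=2): c = -0.0233 + -0.5100i → escape time 9
(row=2, col=3): c = 0.4800 + -0.5100i → escape time 5
(row=3, col=0): c = -1.0300 + -0.7600i → escape time 3
(row=3, col=1): c = -0.5267 + -0.7600i → escape time 6
(row=3, col=2): c = -0.0233 + -0.7600i → escape time 9
(row=3, col=3): c = 0.4800 + -0.7600i → escape time 3
(row=4, col=0): c = -1.0300 + -1.0100i → escape time 3
(row=4, col=1): c = -0.5267 + -1.0100i → escape time 4
(row=4, col=2): c = -0.0233 + -1.0100i → escape time 9
(row=4, col=3): c = 0.4800 + -1.0100i → escape time 2
(row=5, col=0): c = -1.0300 + -1.2600i → escape time 2
(row=5, col=1): c = -0.5267 + -1.2600i → escape time 3
(row=5, col=2): c = -0.0233 + -1.2600i → escape time 2
(row=5, col=3): c = 0.4800 + -1.2600i → escape time 2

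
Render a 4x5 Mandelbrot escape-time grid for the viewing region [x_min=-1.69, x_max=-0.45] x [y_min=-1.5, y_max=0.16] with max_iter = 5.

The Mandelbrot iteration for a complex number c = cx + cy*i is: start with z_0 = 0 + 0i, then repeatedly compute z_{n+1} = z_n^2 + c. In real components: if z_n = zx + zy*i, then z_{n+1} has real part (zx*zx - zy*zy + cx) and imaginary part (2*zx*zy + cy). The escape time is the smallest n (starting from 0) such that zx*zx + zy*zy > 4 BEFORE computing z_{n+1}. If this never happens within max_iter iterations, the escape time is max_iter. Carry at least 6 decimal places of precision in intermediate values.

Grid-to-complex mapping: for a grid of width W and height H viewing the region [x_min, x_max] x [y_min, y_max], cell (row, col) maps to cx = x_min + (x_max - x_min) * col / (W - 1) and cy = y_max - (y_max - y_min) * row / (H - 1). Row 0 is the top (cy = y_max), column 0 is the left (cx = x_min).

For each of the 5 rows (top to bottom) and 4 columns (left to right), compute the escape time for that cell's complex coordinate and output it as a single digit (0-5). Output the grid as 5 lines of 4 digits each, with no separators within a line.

(row=0, col=0): c = -1.6900 + 0.1600i → escape time 4
(row=0, col=1): c = -1.2767 + 0.1600i → escape time 5
(row=0, col=2): c = -0.8633 + 0.1600i → escape time 5
(row=0, col=3): c = -0.4500 + 0.1600i → escape time 5
(row=1, col=0): c = -1.6900 + -0.2550i → escape time 4
(row=1, col=1): c = -1.2767 + -0.2550i → escape time 5
(row=1, col=2): c = -0.8633 + -0.2550i → escape time 5
(row=1, col=3): c = -0.4500 + -0.2550i → escape time 5
(row=2, col=0): c = -1.6900 + -0.6700i → escape time 3
(row=2, col=1): c = -1.2767 + -0.6700i → escape time 3
(row=2, col=2): c = -0.8633 + -0.6700i → escape time 4
(row=2, col=3): c = -0.4500 + -0.6700i → escape time 5
(row=3, col=0): c = -1.6900 + -1.0850i → escape time 1
(row=3, col=1): c = -1.2767 + -1.0850i → escape time 3
(row=3, col=2): c = -0.8633 + -1.0850i → escape time 3
(row=3, col=3): c = -0.4500 + -1.0850i → escape time 4
(row=4, col=0): c = -1.6900 + -1.5000i → escape time 1
(row=4, col=1): c = -1.2767 + -1.5000i → escape time 2
(row=4, col=2): c = -0.8633 + -1.5000i → escape time 2
(row=4, col=3): c = -0.4500 + -1.5000i → escape time 2

Answer: 4555
4555
3345
1334
1222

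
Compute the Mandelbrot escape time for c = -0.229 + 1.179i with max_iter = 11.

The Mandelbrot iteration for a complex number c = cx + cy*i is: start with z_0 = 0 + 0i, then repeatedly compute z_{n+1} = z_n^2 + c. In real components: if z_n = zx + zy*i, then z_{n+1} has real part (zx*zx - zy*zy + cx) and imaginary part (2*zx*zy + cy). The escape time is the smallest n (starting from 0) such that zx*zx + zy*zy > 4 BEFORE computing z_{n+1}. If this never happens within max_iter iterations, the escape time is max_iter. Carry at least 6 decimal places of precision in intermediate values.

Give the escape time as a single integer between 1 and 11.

z_0 = 0 + 0i, c = -0.2290 + 1.1790i
Iter 1: z = -0.2290 + 1.1790i, |z|^2 = 1.4425
Iter 2: z = -1.5666 + 0.6390i, |z|^2 = 2.8626
Iter 3: z = 1.8169 + -0.8232i, |z|^2 = 3.9787
Iter 4: z = 2.3945 + -1.8122i, |z|^2 = 9.0177
Escaped at iteration 4

Answer: 4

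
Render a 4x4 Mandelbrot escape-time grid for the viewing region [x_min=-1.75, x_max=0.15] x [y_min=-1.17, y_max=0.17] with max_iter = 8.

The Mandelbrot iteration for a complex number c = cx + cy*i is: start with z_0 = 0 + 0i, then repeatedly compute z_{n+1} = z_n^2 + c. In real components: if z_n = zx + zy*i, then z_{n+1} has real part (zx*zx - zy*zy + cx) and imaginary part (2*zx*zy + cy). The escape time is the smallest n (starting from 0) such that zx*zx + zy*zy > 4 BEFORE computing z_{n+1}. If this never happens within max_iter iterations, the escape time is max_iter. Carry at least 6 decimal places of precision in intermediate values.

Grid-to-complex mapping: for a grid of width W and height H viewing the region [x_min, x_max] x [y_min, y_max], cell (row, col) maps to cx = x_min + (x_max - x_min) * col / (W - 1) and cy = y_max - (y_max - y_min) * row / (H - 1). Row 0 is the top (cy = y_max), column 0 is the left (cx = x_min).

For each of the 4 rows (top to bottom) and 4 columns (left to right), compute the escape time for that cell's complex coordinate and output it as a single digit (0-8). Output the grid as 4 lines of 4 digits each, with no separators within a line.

(row=0, col=0): c = -1.7500 + 0.1700i → escape time 4
(row=0, col=1): c = -1.1167 + 0.1700i → escape time 8
(row=0, col=2): c = -0.4833 + 0.1700i → escape time 8
(row=0, col=3): c = 0.1500 + 0.1700i → escape time 8
(row=1, col=0): c = -1.7500 + -0.2767i → escape time 4
(row=1, col=1): c = -1.1167 + -0.2767i → escape time 8
(row=1, col=2): c = -0.4833 + -0.2767i → escape time 8
(row=1, col=3): c = 0.1500 + -0.2767i → escape time 8
(row=2, col=0): c = -1.7500 + -0.7233i → escape time 3
(row=2, col=1): c = -1.1167 + -0.7233i → escape time 3
(row=2, col=2): c = -0.4833 + -0.7233i → escape time 7
(row=2, col=3): c = 0.1500 + -0.7233i → escape time 7
(row=3, col=0): c = -1.7500 + -1.1700i → escape time 1
(row=3, col=1): c = -1.1167 + -1.1700i → escape time 3
(row=3, col=2): c = -0.4833 + -1.1700i → escape time 3
(row=3, col=3): c = 0.1500 + -1.1700i → escape time 3

Answer: 4888
4888
3377
1333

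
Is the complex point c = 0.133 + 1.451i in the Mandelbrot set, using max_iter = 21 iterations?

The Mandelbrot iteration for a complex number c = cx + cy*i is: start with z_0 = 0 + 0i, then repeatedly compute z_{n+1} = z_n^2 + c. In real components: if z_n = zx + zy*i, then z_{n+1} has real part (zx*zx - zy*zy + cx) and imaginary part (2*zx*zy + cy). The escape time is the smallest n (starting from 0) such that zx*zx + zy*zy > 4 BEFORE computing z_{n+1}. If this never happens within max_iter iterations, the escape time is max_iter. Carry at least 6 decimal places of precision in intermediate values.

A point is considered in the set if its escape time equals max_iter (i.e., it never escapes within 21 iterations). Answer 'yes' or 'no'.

Answer: no

Derivation:
z_0 = 0 + 0i, c = 0.1330 + 1.4510i
Iter 1: z = 0.1330 + 1.4510i, |z|^2 = 2.1231
Iter 2: z = -1.9547 + 1.8370i, |z|^2 = 7.1953
Escaped at iteration 2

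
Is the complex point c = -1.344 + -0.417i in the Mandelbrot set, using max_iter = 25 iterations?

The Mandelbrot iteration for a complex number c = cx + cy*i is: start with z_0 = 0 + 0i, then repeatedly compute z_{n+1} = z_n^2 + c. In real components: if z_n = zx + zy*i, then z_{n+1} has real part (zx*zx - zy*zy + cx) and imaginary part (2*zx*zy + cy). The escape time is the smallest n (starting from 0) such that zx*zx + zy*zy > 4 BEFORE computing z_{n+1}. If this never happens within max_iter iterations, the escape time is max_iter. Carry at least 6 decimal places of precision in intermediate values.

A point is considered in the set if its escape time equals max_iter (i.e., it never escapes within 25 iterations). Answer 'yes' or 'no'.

z_0 = 0 + 0i, c = -1.3440 + -0.4170i
Iter 1: z = -1.3440 + -0.4170i, |z|^2 = 1.9802
Iter 2: z = 0.2884 + 0.7039i, |z|^2 = 0.5787
Iter 3: z = -1.7563 + -0.0109i, |z|^2 = 3.0846
Iter 4: z = 1.7404 + -0.3786i, |z|^2 = 3.1722
Iter 5: z = 1.5415 + -1.7349i, |z|^2 = 5.3860
Escaped at iteration 5

Answer: no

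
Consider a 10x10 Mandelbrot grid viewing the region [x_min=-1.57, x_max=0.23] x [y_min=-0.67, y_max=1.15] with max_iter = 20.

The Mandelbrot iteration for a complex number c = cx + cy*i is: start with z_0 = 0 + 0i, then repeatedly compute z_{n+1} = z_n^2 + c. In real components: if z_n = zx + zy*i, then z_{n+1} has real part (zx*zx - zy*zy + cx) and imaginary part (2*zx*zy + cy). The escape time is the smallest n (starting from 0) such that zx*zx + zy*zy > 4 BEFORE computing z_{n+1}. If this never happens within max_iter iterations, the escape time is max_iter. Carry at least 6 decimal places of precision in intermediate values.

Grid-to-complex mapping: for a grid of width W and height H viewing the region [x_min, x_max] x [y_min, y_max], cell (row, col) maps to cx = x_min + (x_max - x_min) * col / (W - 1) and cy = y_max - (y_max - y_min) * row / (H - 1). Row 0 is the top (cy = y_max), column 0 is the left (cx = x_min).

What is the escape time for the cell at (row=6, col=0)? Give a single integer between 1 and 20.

z_0 = 0 + 0i, c = -1.5700 + -0.0633i
Iter 1: z = -1.5700 + -0.0633i, |z|^2 = 2.4689
Iter 2: z = 0.8909 + 0.1355i, |z|^2 = 0.8121
Iter 3: z = -0.7947 + 0.1782i, |z|^2 = 0.6633
Iter 4: z = -0.9702 + -0.3465i, |z|^2 = 1.0614
Iter 5: z = -0.7487 + 0.6090i, |z|^2 = 0.9315
Iter 6: z = -1.3803 + -0.9753i, |z|^2 = 2.8564
Iter 7: z = -0.6161 + 2.6291i, |z|^2 = 7.2915
Escaped at iteration 7

Answer: 7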